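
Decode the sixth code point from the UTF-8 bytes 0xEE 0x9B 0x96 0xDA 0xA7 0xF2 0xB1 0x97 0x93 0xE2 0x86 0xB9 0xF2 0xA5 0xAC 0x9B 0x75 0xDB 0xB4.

U+0075

Offset 0: leading byte 0xEE = 11101110 → 3-byte char #1 = EE 9B 96.
Offset 3: leading byte 0xDA = 11011010 → 2-byte char #2 = DA A7.
Offset 5: leading byte 0xF2 = 11110010 → 4-byte char #3 = F2 B1 97 93.
Offset 9: leading byte 0xE2 = 11100010 → 3-byte char #4 = E2 86 B9.
Offset 12: leading byte 0xF2 = 11110010 → 4-byte char #5 = F2 A5 AC 9B.
Offset 16: leading byte 0x75 = 01110101 → 1-byte char #6 = 75.
Leading byte 0x75 = 01110101 matches 0xxxxxxx → 1-byte sequence.
Byte 1: 0x75 = 01110101, payload 1110101 (7 bits).
Concatenate: 1110101 = 0x75 (7 bits → U+0075).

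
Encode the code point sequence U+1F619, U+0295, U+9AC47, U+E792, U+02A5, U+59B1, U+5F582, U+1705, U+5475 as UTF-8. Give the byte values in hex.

U+1F619: 4-byte form → F0 9F 98 99.
U+0295: 2-byte form → CA 95.
U+9AC47: 4-byte form → F2 9A B1 87.
U+E792: 3-byte form → EE 9E 92.
U+02A5: 2-byte form → CA A5.
U+59B1: 3-byte form → E5 A6 B1.
U+5F582: 4-byte form → F1 9F 96 82.
U+1705: 3-byte form → E1 9C 85.
U+5475: 3-byte form → E5 91 B5.
Concatenated (28 bytes): F0 9F 98 99 CA 95 F2 9A B1 87 EE 9E 92 CA A5 E5 A6 B1 F1 9F 96 82 E1 9C 85 E5 91 B5.

F0 9F 98 99 CA 95 F2 9A B1 87 EE 9E 92 CA A5 E5 A6 B1 F1 9F 96 82 E1 9C 85 E5 91 B5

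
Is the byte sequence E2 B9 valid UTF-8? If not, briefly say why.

invalid (sequence truncated)

Leading byte 0xE2 = 11100010 → 3-byte form, but only 2 bytes are present.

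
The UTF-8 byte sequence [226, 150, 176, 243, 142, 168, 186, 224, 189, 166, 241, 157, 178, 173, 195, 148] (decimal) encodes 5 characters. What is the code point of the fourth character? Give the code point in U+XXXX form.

Offset 0: leading byte 0xE2 = 11100010 → 3-byte char #1 = E2 96 B0.
Offset 3: leading byte 0xF3 = 11110011 → 4-byte char #2 = F3 8E A8 BA.
Offset 7: leading byte 0xE0 = 11100000 → 3-byte char #3 = E0 BD A6.
Offset 10: leading byte 0xF1 = 11110001 → 4-byte char #4 = F1 9D B2 AD.
Leading byte 0xF1 = 11110001 matches 11110xxx → 4-byte sequence.
Byte 1: 0xF1 = 11110001, payload 001 (3 bits).
Byte 2: 0x9D = 10011101 (10xxxxxx ✓), payload 011101.
Byte 3: 0xB2 = 10110010 (10xxxxxx ✓), payload 110010.
Byte 4: 0xAD = 10101101 (10xxxxxx ✓), payload 101101.
Concatenate: 001011101110010101101 = 0x5DCAD (21 bits → U+5DCAD).

U+5DCAD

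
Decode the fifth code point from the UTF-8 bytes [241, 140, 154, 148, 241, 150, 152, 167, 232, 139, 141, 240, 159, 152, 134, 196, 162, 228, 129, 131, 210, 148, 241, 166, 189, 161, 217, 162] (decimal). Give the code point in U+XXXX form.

U+0122

Offset 0: leading byte 0xF1 = 11110001 → 4-byte char #1 = F1 8C 9A 94.
Offset 4: leading byte 0xF1 = 11110001 → 4-byte char #2 = F1 96 98 A7.
Offset 8: leading byte 0xE8 = 11101000 → 3-byte char #3 = E8 8B 8D.
Offset 11: leading byte 0xF0 = 11110000 → 4-byte char #4 = F0 9F 98 86.
Offset 15: leading byte 0xC4 = 11000100 → 2-byte char #5 = C4 A2.
Leading byte 0xC4 = 11000100 matches 110xxxxx → 2-byte sequence.
Byte 1: 0xC4 = 11000100, payload 00100 (5 bits).
Byte 2: 0xA2 = 10100010 (10xxxxxx ✓), payload 100010.
Concatenate: 00100100010 = 0x122 (11 bits → U+0122).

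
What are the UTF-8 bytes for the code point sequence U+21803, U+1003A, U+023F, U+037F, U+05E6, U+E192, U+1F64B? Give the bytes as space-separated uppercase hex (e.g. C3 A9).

U+21803: 4-byte form → F0 A1 A0 83.
U+1003A: 4-byte form → F0 90 80 BA.
U+023F: 2-byte form → C8 BF.
U+037F: 2-byte form → CD BF.
U+05E6: 2-byte form → D7 A6.
U+E192: 3-byte form → EE 86 92.
U+1F64B: 4-byte form → F0 9F 99 8B.
Concatenated (21 bytes): F0 A1 A0 83 F0 90 80 BA C8 BF CD BF D7 A6 EE 86 92 F0 9F 99 8B.

F0 A1 A0 83 F0 90 80 BA C8 BF CD BF D7 A6 EE 86 92 F0 9F 99 8B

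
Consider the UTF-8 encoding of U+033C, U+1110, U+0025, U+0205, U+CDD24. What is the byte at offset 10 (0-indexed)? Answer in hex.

0xB4

U+033C → 2-byte form CC BC at offsets 0–1.
U+1110 → 3-byte form E1 84 90 at offsets 2–4.
U+0025 → 1-byte form 25 at offsets 5–5.
U+0205 → 2-byte form C8 85 at offsets 6–7.
U+CDD24 → 4-byte form F3 8D B4 A4 at offsets 8–11.
Offset 10 falls in char 5's range; it's byte 3 of F3 8D B4 A4 = 0xB4.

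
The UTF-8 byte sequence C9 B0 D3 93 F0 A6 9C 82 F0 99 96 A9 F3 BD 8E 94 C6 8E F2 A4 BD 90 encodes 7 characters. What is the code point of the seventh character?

Offset 0: leading byte 0xC9 = 11001001 → 2-byte char #1 = C9 B0.
Offset 2: leading byte 0xD3 = 11010011 → 2-byte char #2 = D3 93.
Offset 4: leading byte 0xF0 = 11110000 → 4-byte char #3 = F0 A6 9C 82.
Offset 8: leading byte 0xF0 = 11110000 → 4-byte char #4 = F0 99 96 A9.
Offset 12: leading byte 0xF3 = 11110011 → 4-byte char #5 = F3 BD 8E 94.
Offset 16: leading byte 0xC6 = 11000110 → 2-byte char #6 = C6 8E.
Offset 18: leading byte 0xF2 = 11110010 → 4-byte char #7 = F2 A4 BD 90.
Leading byte 0xF2 = 11110010 matches 11110xxx → 4-byte sequence.
Byte 1: 0xF2 = 11110010, payload 010 (3 bits).
Byte 2: 0xA4 = 10100100 (10xxxxxx ✓), payload 100100.
Byte 3: 0xBD = 10111101 (10xxxxxx ✓), payload 111101.
Byte 4: 0x90 = 10010000 (10xxxxxx ✓), payload 010000.
Concatenate: 010100100111101010000 = 0xA4F50 (21 bits → U+A4F50).

U+A4F50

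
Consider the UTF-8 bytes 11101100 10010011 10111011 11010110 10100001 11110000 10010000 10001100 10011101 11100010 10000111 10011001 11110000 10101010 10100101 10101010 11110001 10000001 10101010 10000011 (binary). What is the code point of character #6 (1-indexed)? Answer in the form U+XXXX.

U+41A83

Offset 0: leading byte 0xEC = 11101100 → 3-byte char #1 = EC 93 BB.
Offset 3: leading byte 0xD6 = 11010110 → 2-byte char #2 = D6 A1.
Offset 5: leading byte 0xF0 = 11110000 → 4-byte char #3 = F0 90 8C 9D.
Offset 9: leading byte 0xE2 = 11100010 → 3-byte char #4 = E2 87 99.
Offset 12: leading byte 0xF0 = 11110000 → 4-byte char #5 = F0 AA A5 AA.
Offset 16: leading byte 0xF1 = 11110001 → 4-byte char #6 = F1 81 AA 83.
Leading byte 0xF1 = 11110001 matches 11110xxx → 4-byte sequence.
Byte 1: 0xF1 = 11110001, payload 001 (3 bits).
Byte 2: 0x81 = 10000001 (10xxxxxx ✓), payload 000001.
Byte 3: 0xAA = 10101010 (10xxxxxx ✓), payload 101010.
Byte 4: 0x83 = 10000011 (10xxxxxx ✓), payload 000011.
Concatenate: 001000001101010000011 = 0x41A83 (21 bits → U+41A83).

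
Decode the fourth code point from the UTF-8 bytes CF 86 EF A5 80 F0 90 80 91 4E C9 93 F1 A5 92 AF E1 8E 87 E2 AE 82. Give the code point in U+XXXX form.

U+004E

Offset 0: leading byte 0xCF = 11001111 → 2-byte char #1 = CF 86.
Offset 2: leading byte 0xEF = 11101111 → 3-byte char #2 = EF A5 80.
Offset 5: leading byte 0xF0 = 11110000 → 4-byte char #3 = F0 90 80 91.
Offset 9: leading byte 0x4E = 01001110 → 1-byte char #4 = 4E.
Leading byte 0x4E = 01001110 matches 0xxxxxxx → 1-byte sequence.
Byte 1: 0x4E = 01001110, payload 1001110 (7 bits).
Concatenate: 1001110 = 0x4E (7 bits → U+004E).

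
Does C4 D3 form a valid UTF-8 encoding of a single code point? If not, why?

invalid (non-continuation byte where continuation expected)

Leading byte 0xC4 = 11000100 → 2-byte form.
Byte 2 is 0xD3 = 11010011, which is not 10xxxxxx — expected a continuation byte.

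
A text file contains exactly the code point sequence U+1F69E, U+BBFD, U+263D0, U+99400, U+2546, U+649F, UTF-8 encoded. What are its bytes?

F0 9F 9A 9E EB AF BD F0 A6 8F 90 F2 99 90 80 E2 95 86 E6 92 9F

U+1F69E: 4-byte form → F0 9F 9A 9E.
U+BBFD: 3-byte form → EB AF BD.
U+263D0: 4-byte form → F0 A6 8F 90.
U+99400: 4-byte form → F2 99 90 80.
U+2546: 3-byte form → E2 95 86.
U+649F: 3-byte form → E6 92 9F.
Concatenated (21 bytes): F0 9F 9A 9E EB AF BD F0 A6 8F 90 F2 99 90 80 E2 95 86 E6 92 9F.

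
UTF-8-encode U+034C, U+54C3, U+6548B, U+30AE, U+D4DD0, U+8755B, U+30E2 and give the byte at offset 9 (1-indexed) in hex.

1-indexed offset 9 is 0-indexed offset 8.
U+034C → 2-byte form CD 8C at offsets 0–1.
U+54C3 → 3-byte form E5 93 83 at offsets 2–4.
U+6548B → 4-byte form F1 A5 92 8B at offsets 5–8.
Offset 8 falls in char 3's range; it's byte 4 of F1 A5 92 8B = 0x8B.

0x8B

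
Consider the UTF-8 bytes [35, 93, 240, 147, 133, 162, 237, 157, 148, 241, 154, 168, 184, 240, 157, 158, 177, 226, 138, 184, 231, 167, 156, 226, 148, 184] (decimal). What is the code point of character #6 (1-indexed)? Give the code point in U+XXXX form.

Offset 0: leading byte 0x23 = 00100011 → 1-byte char #1 = 23.
Offset 1: leading byte 0x5D = 01011101 → 1-byte char #2 = 5D.
Offset 2: leading byte 0xF0 = 11110000 → 4-byte char #3 = F0 93 85 A2.
Offset 6: leading byte 0xED = 11101101 → 3-byte char #4 = ED 9D 94.
Offset 9: leading byte 0xF1 = 11110001 → 4-byte char #5 = F1 9A A8 B8.
Offset 13: leading byte 0xF0 = 11110000 → 4-byte char #6 = F0 9D 9E B1.
Leading byte 0xF0 = 11110000 matches 11110xxx → 4-byte sequence.
Byte 1: 0xF0 = 11110000, payload 000 (3 bits).
Byte 2: 0x9D = 10011101 (10xxxxxx ✓), payload 011101.
Byte 3: 0x9E = 10011110 (10xxxxxx ✓), payload 011110.
Byte 4: 0xB1 = 10110001 (10xxxxxx ✓), payload 110001.
Concatenate: 000011101011110110001 = 0x1D7B1 (21 bits → U+1D7B1).

U+1D7B1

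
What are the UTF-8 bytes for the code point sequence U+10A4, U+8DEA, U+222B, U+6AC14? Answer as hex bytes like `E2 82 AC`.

E1 82 A4 E8 B7 AA E2 88 AB F1 AA B0 94

U+10A4: 3-byte form → E1 82 A4.
U+8DEA: 3-byte form → E8 B7 AA.
U+222B: 3-byte form → E2 88 AB.
U+6AC14: 4-byte form → F1 AA B0 94.
Concatenated (13 bytes): E1 82 A4 E8 B7 AA E2 88 AB F1 AA B0 94.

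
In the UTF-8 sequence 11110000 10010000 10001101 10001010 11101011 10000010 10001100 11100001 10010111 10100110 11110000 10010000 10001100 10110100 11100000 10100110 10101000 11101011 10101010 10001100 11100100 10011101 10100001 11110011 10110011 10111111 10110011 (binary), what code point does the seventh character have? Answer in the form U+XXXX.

U+4761

Offset 0: leading byte 0xF0 = 11110000 → 4-byte char #1 = F0 90 8D 8A.
Offset 4: leading byte 0xEB = 11101011 → 3-byte char #2 = EB 82 8C.
Offset 7: leading byte 0xE1 = 11100001 → 3-byte char #3 = E1 97 A6.
Offset 10: leading byte 0xF0 = 11110000 → 4-byte char #4 = F0 90 8C B4.
Offset 14: leading byte 0xE0 = 11100000 → 3-byte char #5 = E0 A6 A8.
Offset 17: leading byte 0xEB = 11101011 → 3-byte char #6 = EB AA 8C.
Offset 20: leading byte 0xE4 = 11100100 → 3-byte char #7 = E4 9D A1.
Leading byte 0xE4 = 11100100 matches 1110xxxx → 3-byte sequence.
Byte 1: 0xE4 = 11100100, payload 0100 (4 bits).
Byte 2: 0x9D = 10011101 (10xxxxxx ✓), payload 011101.
Byte 3: 0xA1 = 10100001 (10xxxxxx ✓), payload 100001.
Concatenate: 0100011101100001 = 0x4761 (16 bits → U+4761).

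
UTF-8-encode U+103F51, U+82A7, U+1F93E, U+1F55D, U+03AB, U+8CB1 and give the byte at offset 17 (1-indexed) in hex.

0xAB

1-indexed offset 17 is 0-indexed offset 16.
U+103F51 → 4-byte form F4 83 BD 91 at offsets 0–3.
U+82A7 → 3-byte form E8 8A A7 at offsets 4–6.
U+1F93E → 4-byte form F0 9F A4 BE at offsets 7–10.
U+1F55D → 4-byte form F0 9F 95 9D at offsets 11–14.
U+03AB → 2-byte form CE AB at offsets 15–16.
Offset 16 falls in char 5's range; it's byte 2 of CE AB = 0xAB.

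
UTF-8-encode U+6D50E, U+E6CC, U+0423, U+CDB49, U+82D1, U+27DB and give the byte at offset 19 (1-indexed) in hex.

0x9B

1-indexed offset 19 is 0-indexed offset 18.
U+6D50E → 4-byte form F1 AD 94 8E at offsets 0–3.
U+E6CC → 3-byte form EE 9B 8C at offsets 4–6.
U+0423 → 2-byte form D0 A3 at offsets 7–8.
U+CDB49 → 4-byte form F3 8D AD 89 at offsets 9–12.
U+82D1 → 3-byte form E8 8B 91 at offsets 13–15.
U+27DB → 3-byte form E2 9F 9B at offsets 16–18.
Offset 18 falls in char 6's range; it's byte 3 of E2 9F 9B = 0x9B.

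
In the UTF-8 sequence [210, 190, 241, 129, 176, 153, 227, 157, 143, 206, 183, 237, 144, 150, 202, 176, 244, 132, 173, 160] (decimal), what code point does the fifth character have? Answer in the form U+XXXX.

U+D416

Offset 0: leading byte 0xD2 = 11010010 → 2-byte char #1 = D2 BE.
Offset 2: leading byte 0xF1 = 11110001 → 4-byte char #2 = F1 81 B0 99.
Offset 6: leading byte 0xE3 = 11100011 → 3-byte char #3 = E3 9D 8F.
Offset 9: leading byte 0xCE = 11001110 → 2-byte char #4 = CE B7.
Offset 11: leading byte 0xED = 11101101 → 3-byte char #5 = ED 90 96.
Leading byte 0xED = 11101101 matches 1110xxxx → 3-byte sequence.
Byte 1: 0xED = 11101101, payload 1101 (4 bits).
Byte 2: 0x90 = 10010000 (10xxxxxx ✓), payload 010000.
Byte 3: 0x96 = 10010110 (10xxxxxx ✓), payload 010110.
Concatenate: 1101010000010110 = 0xD416 (16 bits → U+D416).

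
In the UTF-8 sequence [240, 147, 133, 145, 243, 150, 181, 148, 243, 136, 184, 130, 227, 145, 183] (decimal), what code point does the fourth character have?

U+3477

Offset 0: leading byte 0xF0 = 11110000 → 4-byte char #1 = F0 93 85 91.
Offset 4: leading byte 0xF3 = 11110011 → 4-byte char #2 = F3 96 B5 94.
Offset 8: leading byte 0xF3 = 11110011 → 4-byte char #3 = F3 88 B8 82.
Offset 12: leading byte 0xE3 = 11100011 → 3-byte char #4 = E3 91 B7.
Leading byte 0xE3 = 11100011 matches 1110xxxx → 3-byte sequence.
Byte 1: 0xE3 = 11100011, payload 0011 (4 bits).
Byte 2: 0x91 = 10010001 (10xxxxxx ✓), payload 010001.
Byte 3: 0xB7 = 10110111 (10xxxxxx ✓), payload 110111.
Concatenate: 0011010001110111 = 0x3477 (16 bits → U+3477).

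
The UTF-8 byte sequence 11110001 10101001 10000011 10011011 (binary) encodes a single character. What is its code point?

Leading byte 0xF1 = 11110001 matches 11110xxx → 4-byte sequence.
Byte 1: 0xF1 = 11110001, payload 001 (3 bits).
Byte 2: 0xA9 = 10101001 (10xxxxxx ✓), payload 101001.
Byte 3: 0x83 = 10000011 (10xxxxxx ✓), payload 000011.
Byte 4: 0x9B = 10011011 (10xxxxxx ✓), payload 011011.
Concatenate: 001101001000011011011 = 0x690DB (21 bits → U+690DB).

U+690DB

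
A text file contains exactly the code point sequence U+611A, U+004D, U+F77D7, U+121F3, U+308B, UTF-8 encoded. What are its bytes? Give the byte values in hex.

E6 84 9A 4D F3 B7 9F 97 F0 92 87 B3 E3 82 8B

U+611A: 3-byte form → E6 84 9A.
U+004D: 1-byte form → 4D.
U+F77D7: 4-byte form → F3 B7 9F 97.
U+121F3: 4-byte form → F0 92 87 B3.
U+308B: 3-byte form → E3 82 8B.
Concatenated (15 bytes): E6 84 9A 4D F3 B7 9F 97 F0 92 87 B3 E3 82 8B.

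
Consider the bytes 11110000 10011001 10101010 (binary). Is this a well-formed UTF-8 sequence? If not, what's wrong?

Leading byte 0xF0 = 11110000 → 4-byte form, but only 3 bytes are present.

invalid (sequence truncated)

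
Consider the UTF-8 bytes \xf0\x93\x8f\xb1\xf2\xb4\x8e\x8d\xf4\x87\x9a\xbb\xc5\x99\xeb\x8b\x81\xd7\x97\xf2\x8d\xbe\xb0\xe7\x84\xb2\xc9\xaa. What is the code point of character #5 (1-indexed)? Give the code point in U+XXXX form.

U+B2C1

Offset 0: leading byte 0xF0 = 11110000 → 4-byte char #1 = F0 93 8F B1.
Offset 4: leading byte 0xF2 = 11110010 → 4-byte char #2 = F2 B4 8E 8D.
Offset 8: leading byte 0xF4 = 11110100 → 4-byte char #3 = F4 87 9A BB.
Offset 12: leading byte 0xC5 = 11000101 → 2-byte char #4 = C5 99.
Offset 14: leading byte 0xEB = 11101011 → 3-byte char #5 = EB 8B 81.
Leading byte 0xEB = 11101011 matches 1110xxxx → 3-byte sequence.
Byte 1: 0xEB = 11101011, payload 1011 (4 bits).
Byte 2: 0x8B = 10001011 (10xxxxxx ✓), payload 001011.
Byte 3: 0x81 = 10000001 (10xxxxxx ✓), payload 000001.
Concatenate: 1011001011000001 = 0xB2C1 (16 bits → U+B2C1).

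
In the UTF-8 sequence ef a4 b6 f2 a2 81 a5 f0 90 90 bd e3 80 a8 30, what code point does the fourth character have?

Offset 0: leading byte 0xEF = 11101111 → 3-byte char #1 = EF A4 B6.
Offset 3: leading byte 0xF2 = 11110010 → 4-byte char #2 = F2 A2 81 A5.
Offset 7: leading byte 0xF0 = 11110000 → 4-byte char #3 = F0 90 90 BD.
Offset 11: leading byte 0xE3 = 11100011 → 3-byte char #4 = E3 80 A8.
Leading byte 0xE3 = 11100011 matches 1110xxxx → 3-byte sequence.
Byte 1: 0xE3 = 11100011, payload 0011 (4 bits).
Byte 2: 0x80 = 10000000 (10xxxxxx ✓), payload 000000.
Byte 3: 0xA8 = 10101000 (10xxxxxx ✓), payload 101000.
Concatenate: 0011000000101000 = 0x3028 (16 bits → U+3028).

U+3028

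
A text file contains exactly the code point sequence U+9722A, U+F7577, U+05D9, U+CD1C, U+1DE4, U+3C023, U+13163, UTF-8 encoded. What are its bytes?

F2 97 88 AA F3 B7 95 B7 D7 99 EC B4 9C E1 B7 A4 F0 BC 80 A3 F0 93 85 A3

U+9722A: 4-byte form → F2 97 88 AA.
U+F7577: 4-byte form → F3 B7 95 B7.
U+05D9: 2-byte form → D7 99.
U+CD1C: 3-byte form → EC B4 9C.
U+1DE4: 3-byte form → E1 B7 A4.
U+3C023: 4-byte form → F0 BC 80 A3.
U+13163: 4-byte form → F0 93 85 A3.
Concatenated (24 bytes): F2 97 88 AA F3 B7 95 B7 D7 99 EC B4 9C E1 B7 A4 F0 BC 80 A3 F0 93 85 A3.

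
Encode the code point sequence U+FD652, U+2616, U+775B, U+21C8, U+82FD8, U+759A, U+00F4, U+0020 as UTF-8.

U+FD652: 4-byte form → F3 BD 99 92.
U+2616: 3-byte form → E2 98 96.
U+775B: 3-byte form → E7 9D 9B.
U+21C8: 3-byte form → E2 87 88.
U+82FD8: 4-byte form → F2 82 BF 98.
U+759A: 3-byte form → E7 96 9A.
U+00F4: 2-byte form → C3 B4.
U+0020: 1-byte form → 20.
Concatenated (23 bytes): F3 BD 99 92 E2 98 96 E7 9D 9B E2 87 88 F2 82 BF 98 E7 96 9A C3 B4 20.

F3 BD 99 92 E2 98 96 E7 9D 9B E2 87 88 F2 82 BF 98 E7 96 9A C3 B4 20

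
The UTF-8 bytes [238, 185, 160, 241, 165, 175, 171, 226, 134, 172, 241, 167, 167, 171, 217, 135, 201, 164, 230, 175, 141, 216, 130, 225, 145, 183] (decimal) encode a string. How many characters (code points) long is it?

Byte at offset 0: 0xEE = 11101110 → 3-byte char (#1). Advance 3.
Byte at offset 3: 0xF1 = 11110001 → 4-byte char (#2). Advance 4.
Byte at offset 7: 0xE2 = 11100010 → 3-byte char (#3). Advance 3.
Byte at offset 10: 0xF1 = 11110001 → 4-byte char (#4). Advance 4.
Byte at offset 14: 0xD9 = 11011001 → 2-byte char (#5). Advance 2.
Byte at offset 16: 0xC9 = 11001001 → 2-byte char (#6). Advance 2.
Byte at offset 18: 0xE6 = 11100110 → 3-byte char (#7). Advance 3.
Byte at offset 21: 0xD8 = 11011000 → 2-byte char (#8). Advance 2.
Byte at offset 23: 0xE1 = 11100001 → 3-byte char (#9). Advance 3.
Reached end at offset 26 after 9 code points.

9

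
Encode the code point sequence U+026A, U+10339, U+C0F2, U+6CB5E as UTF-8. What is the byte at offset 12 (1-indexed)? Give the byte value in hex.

0xAD

1-indexed offset 12 is 0-indexed offset 11.
U+026A → 2-byte form C9 AA at offsets 0–1.
U+10339 → 4-byte form F0 90 8C B9 at offsets 2–5.
U+C0F2 → 3-byte form EC 83 B2 at offsets 6–8.
U+6CB5E → 4-byte form F1 AC AD 9E at offsets 9–12.
Offset 11 falls in char 4's range; it's byte 3 of F1 AC AD 9E = 0xAD.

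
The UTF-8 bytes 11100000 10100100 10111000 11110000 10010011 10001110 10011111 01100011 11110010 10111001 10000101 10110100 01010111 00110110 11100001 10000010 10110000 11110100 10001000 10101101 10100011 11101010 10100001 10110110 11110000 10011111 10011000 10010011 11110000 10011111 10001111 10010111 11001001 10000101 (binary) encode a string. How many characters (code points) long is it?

12

Byte at offset 0: 0xE0 = 11100000 → 3-byte char (#1). Advance 3.
Byte at offset 3: 0xF0 = 11110000 → 4-byte char (#2). Advance 4.
Byte at offset 7: 0x63 = 01100011 → 1-byte char (#3). Advance 1.
Byte at offset 8: 0xF2 = 11110010 → 4-byte char (#4). Advance 4.
Byte at offset 12: 0x57 = 01010111 → 1-byte char (#5). Advance 1.
Byte at offset 13: 0x36 = 00110110 → 1-byte char (#6). Advance 1.
Byte at offset 14: 0xE1 = 11100001 → 3-byte char (#7). Advance 3.
Byte at offset 17: 0xF4 = 11110100 → 4-byte char (#8). Advance 4.
Byte at offset 21: 0xEA = 11101010 → 3-byte char (#9). Advance 3.
Byte at offset 24: 0xF0 = 11110000 → 4-byte char (#10). Advance 4.
Byte at offset 28: 0xF0 = 11110000 → 4-byte char (#11). Advance 4.
Byte at offset 32: 0xC9 = 11001001 → 2-byte char (#12). Advance 2.
Reached end at offset 34 after 12 code points.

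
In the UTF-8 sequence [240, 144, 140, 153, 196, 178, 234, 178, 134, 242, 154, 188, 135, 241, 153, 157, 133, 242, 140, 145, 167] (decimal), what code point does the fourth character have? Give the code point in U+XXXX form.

Offset 0: leading byte 0xF0 = 11110000 → 4-byte char #1 = F0 90 8C 99.
Offset 4: leading byte 0xC4 = 11000100 → 2-byte char #2 = C4 B2.
Offset 6: leading byte 0xEA = 11101010 → 3-byte char #3 = EA B2 86.
Offset 9: leading byte 0xF2 = 11110010 → 4-byte char #4 = F2 9A BC 87.
Leading byte 0xF2 = 11110010 matches 11110xxx → 4-byte sequence.
Byte 1: 0xF2 = 11110010, payload 010 (3 bits).
Byte 2: 0x9A = 10011010 (10xxxxxx ✓), payload 011010.
Byte 3: 0xBC = 10111100 (10xxxxxx ✓), payload 111100.
Byte 4: 0x87 = 10000111 (10xxxxxx ✓), payload 000111.
Concatenate: 010011010111100000111 = 0x9AF07 (21 bits → U+9AF07).

U+9AF07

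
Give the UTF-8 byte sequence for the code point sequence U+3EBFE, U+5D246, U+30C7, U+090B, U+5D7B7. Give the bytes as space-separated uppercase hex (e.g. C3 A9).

U+3EBFE: 4-byte form → F0 BE AF BE.
U+5D246: 4-byte form → F1 9D 89 86.
U+30C7: 3-byte form → E3 83 87.
U+090B: 3-byte form → E0 A4 8B.
U+5D7B7: 4-byte form → F1 9D 9E B7.
Concatenated (18 bytes): F0 BE AF BE F1 9D 89 86 E3 83 87 E0 A4 8B F1 9D 9E B7.

F0 BE AF BE F1 9D 89 86 E3 83 87 E0 A4 8B F1 9D 9E B7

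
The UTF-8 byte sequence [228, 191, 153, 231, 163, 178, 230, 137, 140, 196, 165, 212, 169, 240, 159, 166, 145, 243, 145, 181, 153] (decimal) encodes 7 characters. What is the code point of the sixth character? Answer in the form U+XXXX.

Offset 0: leading byte 0xE4 = 11100100 → 3-byte char #1 = E4 BF 99.
Offset 3: leading byte 0xE7 = 11100111 → 3-byte char #2 = E7 A3 B2.
Offset 6: leading byte 0xE6 = 11100110 → 3-byte char #3 = E6 89 8C.
Offset 9: leading byte 0xC4 = 11000100 → 2-byte char #4 = C4 A5.
Offset 11: leading byte 0xD4 = 11010100 → 2-byte char #5 = D4 A9.
Offset 13: leading byte 0xF0 = 11110000 → 4-byte char #6 = F0 9F A6 91.
Leading byte 0xF0 = 11110000 matches 11110xxx → 4-byte sequence.
Byte 1: 0xF0 = 11110000, payload 000 (3 bits).
Byte 2: 0x9F = 10011111 (10xxxxxx ✓), payload 011111.
Byte 3: 0xA6 = 10100110 (10xxxxxx ✓), payload 100110.
Byte 4: 0x91 = 10010001 (10xxxxxx ✓), payload 010001.
Concatenate: 000011111100110010001 = 0x1F991 (21 bits → U+1F991).

U+1F991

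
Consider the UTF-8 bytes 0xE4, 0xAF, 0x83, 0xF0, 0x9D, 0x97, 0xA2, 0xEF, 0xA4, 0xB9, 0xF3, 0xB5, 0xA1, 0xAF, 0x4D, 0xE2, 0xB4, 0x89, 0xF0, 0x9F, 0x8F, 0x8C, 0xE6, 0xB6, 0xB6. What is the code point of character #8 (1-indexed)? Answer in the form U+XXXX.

Offset 0: leading byte 0xE4 = 11100100 → 3-byte char #1 = E4 AF 83.
Offset 3: leading byte 0xF0 = 11110000 → 4-byte char #2 = F0 9D 97 A2.
Offset 7: leading byte 0xEF = 11101111 → 3-byte char #3 = EF A4 B9.
Offset 10: leading byte 0xF3 = 11110011 → 4-byte char #4 = F3 B5 A1 AF.
Offset 14: leading byte 0x4D = 01001101 → 1-byte char #5 = 4D.
Offset 15: leading byte 0xE2 = 11100010 → 3-byte char #6 = E2 B4 89.
Offset 18: leading byte 0xF0 = 11110000 → 4-byte char #7 = F0 9F 8F 8C.
Offset 22: leading byte 0xE6 = 11100110 → 3-byte char #8 = E6 B6 B6.
Leading byte 0xE6 = 11100110 matches 1110xxxx → 3-byte sequence.
Byte 1: 0xE6 = 11100110, payload 0110 (4 bits).
Byte 2: 0xB6 = 10110110 (10xxxxxx ✓), payload 110110.
Byte 3: 0xB6 = 10110110 (10xxxxxx ✓), payload 110110.
Concatenate: 0110110110110110 = 0x6DB6 (16 bits → U+6DB6).

U+6DB6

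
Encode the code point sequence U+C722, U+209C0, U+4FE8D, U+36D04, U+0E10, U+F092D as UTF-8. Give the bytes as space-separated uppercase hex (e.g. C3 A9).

U+C722: 3-byte form → EC 9C A2.
U+209C0: 4-byte form → F0 A0 A7 80.
U+4FE8D: 4-byte form → F1 8F BA 8D.
U+36D04: 4-byte form → F0 B6 B4 84.
U+0E10: 3-byte form → E0 B8 90.
U+F092D: 4-byte form → F3 B0 A4 AD.
Concatenated (22 bytes): EC 9C A2 F0 A0 A7 80 F1 8F BA 8D F0 B6 B4 84 E0 B8 90 F3 B0 A4 AD.

EC 9C A2 F0 A0 A7 80 F1 8F BA 8D F0 B6 B4 84 E0 B8 90 F3 B0 A4 AD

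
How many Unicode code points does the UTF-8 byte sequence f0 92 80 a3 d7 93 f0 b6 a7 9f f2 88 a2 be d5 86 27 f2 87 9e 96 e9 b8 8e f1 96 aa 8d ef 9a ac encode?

10

Byte at offset 0: 0xF0 = 11110000 → 4-byte char (#1). Advance 4.
Byte at offset 4: 0xD7 = 11010111 → 2-byte char (#2). Advance 2.
Byte at offset 6: 0xF0 = 11110000 → 4-byte char (#3). Advance 4.
Byte at offset 10: 0xF2 = 11110010 → 4-byte char (#4). Advance 4.
Byte at offset 14: 0xD5 = 11010101 → 2-byte char (#5). Advance 2.
Byte at offset 16: 0x27 = 00100111 → 1-byte char (#6). Advance 1.
Byte at offset 17: 0xF2 = 11110010 → 4-byte char (#7). Advance 4.
Byte at offset 21: 0xE9 = 11101001 → 3-byte char (#8). Advance 3.
Byte at offset 24: 0xF1 = 11110001 → 4-byte char (#9). Advance 4.
Byte at offset 28: 0xEF = 11101111 → 3-byte char (#10). Advance 3.
Reached end at offset 31 after 10 code points.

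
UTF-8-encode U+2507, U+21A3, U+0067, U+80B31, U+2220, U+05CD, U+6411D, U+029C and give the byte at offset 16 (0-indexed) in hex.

0xF1

U+2507 → 3-byte form E2 94 87 at offsets 0–2.
U+21A3 → 3-byte form E2 86 A3 at offsets 3–5.
U+0067 → 1-byte form 67 at offsets 6–6.
U+80B31 → 4-byte form F2 80 AC B1 at offsets 7–10.
U+2220 → 3-byte form E2 88 A0 at offsets 11–13.
U+05CD → 2-byte form D7 8D at offsets 14–15.
U+6411D → 4-byte form F1 A4 84 9D at offsets 16–19.
Offset 16 falls in char 7's range; it's byte 1 of F1 A4 84 9D = 0xF1.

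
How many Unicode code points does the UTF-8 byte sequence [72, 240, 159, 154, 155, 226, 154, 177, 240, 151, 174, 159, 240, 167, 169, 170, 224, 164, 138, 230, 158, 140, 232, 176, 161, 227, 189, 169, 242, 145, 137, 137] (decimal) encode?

Byte at offset 0: 0x48 = 01001000 → 1-byte char (#1). Advance 1.
Byte at offset 1: 0xF0 = 11110000 → 4-byte char (#2). Advance 4.
Byte at offset 5: 0xE2 = 11100010 → 3-byte char (#3). Advance 3.
Byte at offset 8: 0xF0 = 11110000 → 4-byte char (#4). Advance 4.
Byte at offset 12: 0xF0 = 11110000 → 4-byte char (#5). Advance 4.
Byte at offset 16: 0xE0 = 11100000 → 3-byte char (#6). Advance 3.
Byte at offset 19: 0xE6 = 11100110 → 3-byte char (#7). Advance 3.
Byte at offset 22: 0xE8 = 11101000 → 3-byte char (#8). Advance 3.
Byte at offset 25: 0xE3 = 11100011 → 3-byte char (#9). Advance 3.
Byte at offset 28: 0xF2 = 11110010 → 4-byte char (#10). Advance 4.
Reached end at offset 32 after 10 code points.

10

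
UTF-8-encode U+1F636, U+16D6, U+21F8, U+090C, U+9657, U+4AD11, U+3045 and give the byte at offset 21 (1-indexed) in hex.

0xE3

1-indexed offset 21 is 0-indexed offset 20.
U+1F636 → 4-byte form F0 9F 98 B6 at offsets 0–3.
U+16D6 → 3-byte form E1 9B 96 at offsets 4–6.
U+21F8 → 3-byte form E2 87 B8 at offsets 7–9.
U+090C → 3-byte form E0 A4 8C at offsets 10–12.
U+9657 → 3-byte form E9 99 97 at offsets 13–15.
U+4AD11 → 4-byte form F1 8A B4 91 at offsets 16–19.
U+3045 → 3-byte form E3 81 85 at offsets 20–22.
Offset 20 falls in char 7's range; it's byte 1 of E3 81 85 = 0xE3.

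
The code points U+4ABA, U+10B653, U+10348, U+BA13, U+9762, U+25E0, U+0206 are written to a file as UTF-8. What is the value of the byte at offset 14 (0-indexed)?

0xE9

U+4ABA → 3-byte form E4 AA BA at offsets 0–2.
U+10B653 → 4-byte form F4 8B 99 93 at offsets 3–6.
U+10348 → 4-byte form F0 90 8D 88 at offsets 7–10.
U+BA13 → 3-byte form EB A8 93 at offsets 11–13.
U+9762 → 3-byte form E9 9D A2 at offsets 14–16.
Offset 14 falls in char 5's range; it's byte 1 of E9 9D A2 = 0xE9.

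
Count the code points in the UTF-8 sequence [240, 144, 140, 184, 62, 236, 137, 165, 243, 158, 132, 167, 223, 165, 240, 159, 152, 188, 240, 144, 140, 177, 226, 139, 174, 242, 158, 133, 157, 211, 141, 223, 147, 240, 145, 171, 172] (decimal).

12

Byte at offset 0: 0xF0 = 11110000 → 4-byte char (#1). Advance 4.
Byte at offset 4: 0x3E = 00111110 → 1-byte char (#2). Advance 1.
Byte at offset 5: 0xEC = 11101100 → 3-byte char (#3). Advance 3.
Byte at offset 8: 0xF3 = 11110011 → 4-byte char (#4). Advance 4.
Byte at offset 12: 0xDF = 11011111 → 2-byte char (#5). Advance 2.
Byte at offset 14: 0xF0 = 11110000 → 4-byte char (#6). Advance 4.
Byte at offset 18: 0xF0 = 11110000 → 4-byte char (#7). Advance 4.
Byte at offset 22: 0xE2 = 11100010 → 3-byte char (#8). Advance 3.
Byte at offset 25: 0xF2 = 11110010 → 4-byte char (#9). Advance 4.
Byte at offset 29: 0xD3 = 11010011 → 2-byte char (#10). Advance 2.
Byte at offset 31: 0xDF = 11011111 → 2-byte char (#11). Advance 2.
Byte at offset 33: 0xF0 = 11110000 → 4-byte char (#12). Advance 4.
Reached end at offset 37 after 12 code points.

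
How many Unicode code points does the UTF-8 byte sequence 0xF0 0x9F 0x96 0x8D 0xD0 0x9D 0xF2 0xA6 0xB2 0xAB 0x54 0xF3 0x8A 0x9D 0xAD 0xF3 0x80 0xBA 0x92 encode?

Byte at offset 0: 0xF0 = 11110000 → 4-byte char (#1). Advance 4.
Byte at offset 4: 0xD0 = 11010000 → 2-byte char (#2). Advance 2.
Byte at offset 6: 0xF2 = 11110010 → 4-byte char (#3). Advance 4.
Byte at offset 10: 0x54 = 01010100 → 1-byte char (#4). Advance 1.
Byte at offset 11: 0xF3 = 11110011 → 4-byte char (#5). Advance 4.
Byte at offset 15: 0xF3 = 11110011 → 4-byte char (#6). Advance 4.
Reached end at offset 19 after 6 code points.

6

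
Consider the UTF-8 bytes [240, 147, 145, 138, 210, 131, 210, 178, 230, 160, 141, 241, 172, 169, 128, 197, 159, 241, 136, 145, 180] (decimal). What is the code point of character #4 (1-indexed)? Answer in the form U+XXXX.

Offset 0: leading byte 0xF0 = 11110000 → 4-byte char #1 = F0 93 91 8A.
Offset 4: leading byte 0xD2 = 11010010 → 2-byte char #2 = D2 83.
Offset 6: leading byte 0xD2 = 11010010 → 2-byte char #3 = D2 B2.
Offset 8: leading byte 0xE6 = 11100110 → 3-byte char #4 = E6 A0 8D.
Leading byte 0xE6 = 11100110 matches 1110xxxx → 3-byte sequence.
Byte 1: 0xE6 = 11100110, payload 0110 (4 bits).
Byte 2: 0xA0 = 10100000 (10xxxxxx ✓), payload 100000.
Byte 3: 0x8D = 10001101 (10xxxxxx ✓), payload 001101.
Concatenate: 0110100000001101 = 0x680D (16 bits → U+680D).

U+680D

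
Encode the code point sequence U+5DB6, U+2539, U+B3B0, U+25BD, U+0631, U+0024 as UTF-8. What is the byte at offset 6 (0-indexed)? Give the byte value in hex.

U+5DB6 → 3-byte form E5 B6 B6 at offsets 0–2.
U+2539 → 3-byte form E2 94 B9 at offsets 3–5.
U+B3B0 → 3-byte form EB 8E B0 at offsets 6–8.
Offset 6 falls in char 3's range; it's byte 1 of EB 8E B0 = 0xEB.

0xEB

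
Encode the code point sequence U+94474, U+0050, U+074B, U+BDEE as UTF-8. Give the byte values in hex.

F2 94 91 B4 50 DD 8B EB B7 AE

U+94474: 4-byte form → F2 94 91 B4.
U+0050: 1-byte form → 50.
U+074B: 2-byte form → DD 8B.
U+BDEE: 3-byte form → EB B7 AE.
Concatenated (10 bytes): F2 94 91 B4 50 DD 8B EB B7 AE.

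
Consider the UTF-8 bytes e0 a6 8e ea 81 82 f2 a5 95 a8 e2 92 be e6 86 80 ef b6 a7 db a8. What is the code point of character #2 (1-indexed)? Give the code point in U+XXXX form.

Offset 0: leading byte 0xE0 = 11100000 → 3-byte char #1 = E0 A6 8E.
Offset 3: leading byte 0xEA = 11101010 → 3-byte char #2 = EA 81 82.
Leading byte 0xEA = 11101010 matches 1110xxxx → 3-byte sequence.
Byte 1: 0xEA = 11101010, payload 1010 (4 bits).
Byte 2: 0x81 = 10000001 (10xxxxxx ✓), payload 000001.
Byte 3: 0x82 = 10000010 (10xxxxxx ✓), payload 000010.
Concatenate: 1010000001000010 = 0xA042 (16 bits → U+A042).

U+A042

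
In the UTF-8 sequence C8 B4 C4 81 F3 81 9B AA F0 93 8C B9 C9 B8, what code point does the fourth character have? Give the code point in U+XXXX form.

U+13339

Offset 0: leading byte 0xC8 = 11001000 → 2-byte char #1 = C8 B4.
Offset 2: leading byte 0xC4 = 11000100 → 2-byte char #2 = C4 81.
Offset 4: leading byte 0xF3 = 11110011 → 4-byte char #3 = F3 81 9B AA.
Offset 8: leading byte 0xF0 = 11110000 → 4-byte char #4 = F0 93 8C B9.
Leading byte 0xF0 = 11110000 matches 11110xxx → 4-byte sequence.
Byte 1: 0xF0 = 11110000, payload 000 (3 bits).
Byte 2: 0x93 = 10010011 (10xxxxxx ✓), payload 010011.
Byte 3: 0x8C = 10001100 (10xxxxxx ✓), payload 001100.
Byte 4: 0xB9 = 10111001 (10xxxxxx ✓), payload 111001.
Concatenate: 000010011001100111001 = 0x13339 (21 bits → U+13339).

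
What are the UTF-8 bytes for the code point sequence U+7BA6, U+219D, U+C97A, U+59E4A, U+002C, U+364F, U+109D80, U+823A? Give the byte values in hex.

E7 AE A6 E2 86 9D EC A5 BA F1 99 B9 8A 2C E3 99 8F F4 89 B6 80 E8 88 BA

U+7BA6: 3-byte form → E7 AE A6.
U+219D: 3-byte form → E2 86 9D.
U+C97A: 3-byte form → EC A5 BA.
U+59E4A: 4-byte form → F1 99 B9 8A.
U+002C: 1-byte form → 2C.
U+364F: 3-byte form → E3 99 8F.
U+109D80: 4-byte form → F4 89 B6 80.
U+823A: 3-byte form → E8 88 BA.
Concatenated (24 bytes): E7 AE A6 E2 86 9D EC A5 BA F1 99 B9 8A 2C E3 99 8F F4 89 B6 80 E8 88 BA.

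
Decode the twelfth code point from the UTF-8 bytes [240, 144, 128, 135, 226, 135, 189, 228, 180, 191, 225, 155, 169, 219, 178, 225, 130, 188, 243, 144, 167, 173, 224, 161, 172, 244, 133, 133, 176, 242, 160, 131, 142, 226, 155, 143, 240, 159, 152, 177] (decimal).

Offset 0: leading byte 0xF0 = 11110000 → 4-byte char #1 = F0 90 80 87.
Offset 4: leading byte 0xE2 = 11100010 → 3-byte char #2 = E2 87 BD.
Offset 7: leading byte 0xE4 = 11100100 → 3-byte char #3 = E4 B4 BF.
Offset 10: leading byte 0xE1 = 11100001 → 3-byte char #4 = E1 9B A9.
Offset 13: leading byte 0xDB = 11011011 → 2-byte char #5 = DB B2.
Offset 15: leading byte 0xE1 = 11100001 → 3-byte char #6 = E1 82 BC.
Offset 18: leading byte 0xF3 = 11110011 → 4-byte char #7 = F3 90 A7 AD.
Offset 22: leading byte 0xE0 = 11100000 → 3-byte char #8 = E0 A1 AC.
Offset 25: leading byte 0xF4 = 11110100 → 4-byte char #9 = F4 85 85 B0.
Offset 29: leading byte 0xF2 = 11110010 → 4-byte char #10 = F2 A0 83 8E.
Offset 33: leading byte 0xE2 = 11100010 → 3-byte char #11 = E2 9B 8F.
Offset 36: leading byte 0xF0 = 11110000 → 4-byte char #12 = F0 9F 98 B1.
Leading byte 0xF0 = 11110000 matches 11110xxx → 4-byte sequence.
Byte 1: 0xF0 = 11110000, payload 000 (3 bits).
Byte 2: 0x9F = 10011111 (10xxxxxx ✓), payload 011111.
Byte 3: 0x98 = 10011000 (10xxxxxx ✓), payload 011000.
Byte 4: 0xB1 = 10110001 (10xxxxxx ✓), payload 110001.
Concatenate: 000011111011000110001 = 0x1F631 (21 bits → U+1F631).

U+1F631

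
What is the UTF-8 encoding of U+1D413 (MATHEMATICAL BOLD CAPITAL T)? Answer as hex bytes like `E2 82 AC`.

U+1D413 = 0x1D413 = 119827 decimal. In range U+10000–U+10FFFF → 4-byte form: 11110xxx 10xxxxxx 10xxxxxx 10xxxxxx.
Binary (21 bits): 000011101010000010011.
Split 3+6+6+6: 000 | 011101 | 010000 | 010011.
Byte 1: 11110000 = 0xF0.
Byte 2: 10011101 = 0x9D.
Byte 3: 10010000 = 0x90.
Byte 4: 10010011 = 0x93.

F0 9D 90 93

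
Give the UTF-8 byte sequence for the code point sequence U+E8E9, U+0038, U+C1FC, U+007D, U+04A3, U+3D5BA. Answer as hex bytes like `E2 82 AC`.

U+E8E9: 3-byte form → EE A3 A9.
U+0038: 1-byte form → 38.
U+C1FC: 3-byte form → EC 87 BC.
U+007D: 1-byte form → 7D.
U+04A3: 2-byte form → D2 A3.
U+3D5BA: 4-byte form → F0 BD 96 BA.
Concatenated (14 bytes): EE A3 A9 38 EC 87 BC 7D D2 A3 F0 BD 96 BA.

EE A3 A9 38 EC 87 BC 7D D2 A3 F0 BD 96 BA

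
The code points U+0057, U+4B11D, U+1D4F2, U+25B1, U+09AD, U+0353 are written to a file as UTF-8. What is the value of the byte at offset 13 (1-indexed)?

1-indexed offset 13 is 0-indexed offset 12.
U+0057 → 1-byte form 57 at offsets 0–0.
U+4B11D → 4-byte form F1 8B 84 9D at offsets 1–4.
U+1D4F2 → 4-byte form F0 9D 93 B2 at offsets 5–8.
U+25B1 → 3-byte form E2 96 B1 at offsets 9–11.
U+09AD → 3-byte form E0 A6 AD at offsets 12–14.
Offset 12 falls in char 5's range; it's byte 1 of E0 A6 AD = 0xE0.

0xE0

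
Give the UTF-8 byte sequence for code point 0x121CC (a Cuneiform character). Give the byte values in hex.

F0 92 87 8C

U+121CC = 0x121CC = 74188 decimal. In range U+10000–U+10FFFF → 4-byte form: 11110xxx 10xxxxxx 10xxxxxx 10xxxxxx.
Binary (21 bits): 000010010000111001100.
Split 3+6+6+6: 000 | 010010 | 000111 | 001100.
Byte 1: 11110000 = 0xF0.
Byte 2: 10010010 = 0x92.
Byte 3: 10000111 = 0x87.
Byte 4: 10001100 = 0x8C.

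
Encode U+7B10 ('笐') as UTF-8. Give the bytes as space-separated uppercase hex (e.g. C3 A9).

E7 AC 90

U+7B10 = 0x7B10 = 31504 decimal. In range U+0800–U+FFFF → 3-byte form: 1110xxxx 10xxxxxx 10xxxxxx.
Binary (16 bits): 0111101100010000.
Split 4+6+6: 0111 | 101100 | 010000.
Byte 1: 11100111 = 0xE7.
Byte 2: 10101100 = 0xAC.
Byte 3: 10010000 = 0x90.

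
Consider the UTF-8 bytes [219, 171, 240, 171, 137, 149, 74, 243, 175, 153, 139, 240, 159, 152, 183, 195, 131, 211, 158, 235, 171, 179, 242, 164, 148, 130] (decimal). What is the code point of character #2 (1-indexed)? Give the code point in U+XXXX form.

Offset 0: leading byte 0xDB = 11011011 → 2-byte char #1 = DB AB.
Offset 2: leading byte 0xF0 = 11110000 → 4-byte char #2 = F0 AB 89 95.
Leading byte 0xF0 = 11110000 matches 11110xxx → 4-byte sequence.
Byte 1: 0xF0 = 11110000, payload 000 (3 bits).
Byte 2: 0xAB = 10101011 (10xxxxxx ✓), payload 101011.
Byte 3: 0x89 = 10001001 (10xxxxxx ✓), payload 001001.
Byte 4: 0x95 = 10010101 (10xxxxxx ✓), payload 010101.
Concatenate: 000101011001001010101 = 0x2B255 (21 bits → U+2B255).

U+2B255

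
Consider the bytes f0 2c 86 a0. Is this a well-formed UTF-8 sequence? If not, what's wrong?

Leading byte 0xF0 = 11110000 → 4-byte form.
Byte 2 is 0x2C = 00101100, which is not 10xxxxxx — expected a continuation byte.

invalid (non-continuation byte where continuation expected)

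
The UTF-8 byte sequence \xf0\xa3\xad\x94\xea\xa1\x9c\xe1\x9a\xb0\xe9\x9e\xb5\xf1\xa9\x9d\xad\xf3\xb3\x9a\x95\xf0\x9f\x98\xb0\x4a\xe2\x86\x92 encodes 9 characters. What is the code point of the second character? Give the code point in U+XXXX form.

Offset 0: leading byte 0xF0 = 11110000 → 4-byte char #1 = F0 A3 AD 94.
Offset 4: leading byte 0xEA = 11101010 → 3-byte char #2 = EA A1 9C.
Leading byte 0xEA = 11101010 matches 1110xxxx → 3-byte sequence.
Byte 1: 0xEA = 11101010, payload 1010 (4 bits).
Byte 2: 0xA1 = 10100001 (10xxxxxx ✓), payload 100001.
Byte 3: 0x9C = 10011100 (10xxxxxx ✓), payload 011100.
Concatenate: 1010100001011100 = 0xA85C (16 bits → U+A85C).

U+A85C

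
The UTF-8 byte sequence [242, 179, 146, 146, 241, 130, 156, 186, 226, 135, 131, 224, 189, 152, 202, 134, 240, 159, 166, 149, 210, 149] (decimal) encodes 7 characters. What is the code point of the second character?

U+4273A

Offset 0: leading byte 0xF2 = 11110010 → 4-byte char #1 = F2 B3 92 92.
Offset 4: leading byte 0xF1 = 11110001 → 4-byte char #2 = F1 82 9C BA.
Leading byte 0xF1 = 11110001 matches 11110xxx → 4-byte sequence.
Byte 1: 0xF1 = 11110001, payload 001 (3 bits).
Byte 2: 0x82 = 10000010 (10xxxxxx ✓), payload 000010.
Byte 3: 0x9C = 10011100 (10xxxxxx ✓), payload 011100.
Byte 4: 0xBA = 10111010 (10xxxxxx ✓), payload 111010.
Concatenate: 001000010011100111010 = 0x4273A (21 bits → U+4273A).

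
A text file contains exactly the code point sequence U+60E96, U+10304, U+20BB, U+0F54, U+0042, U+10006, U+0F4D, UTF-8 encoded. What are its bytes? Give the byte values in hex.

F1 A0 BA 96 F0 90 8C 84 E2 82 BB E0 BD 94 42 F0 90 80 86 E0 BD 8D

U+60E96: 4-byte form → F1 A0 BA 96.
U+10304: 4-byte form → F0 90 8C 84.
U+20BB: 3-byte form → E2 82 BB.
U+0F54: 3-byte form → E0 BD 94.
U+0042: 1-byte form → 42.
U+10006: 4-byte form → F0 90 80 86.
U+0F4D: 3-byte form → E0 BD 8D.
Concatenated (22 bytes): F1 A0 BA 96 F0 90 8C 84 E2 82 BB E0 BD 94 42 F0 90 80 86 E0 BD 8D.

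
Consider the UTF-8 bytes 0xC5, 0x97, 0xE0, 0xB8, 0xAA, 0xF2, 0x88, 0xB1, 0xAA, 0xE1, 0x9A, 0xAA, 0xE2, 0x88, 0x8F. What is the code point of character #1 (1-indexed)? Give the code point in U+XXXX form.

Offset 0: leading byte 0xC5 = 11000101 → 2-byte char #1 = C5 97.
Leading byte 0xC5 = 11000101 matches 110xxxxx → 2-byte sequence.
Byte 1: 0xC5 = 11000101, payload 00101 (5 bits).
Byte 2: 0x97 = 10010111 (10xxxxxx ✓), payload 010111.
Concatenate: 00101010111 = 0x157 (11 bits → U+0157).

U+0157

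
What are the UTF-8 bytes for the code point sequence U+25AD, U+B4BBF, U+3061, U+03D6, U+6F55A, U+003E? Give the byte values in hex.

E2 96 AD F2 B4 AE BF E3 81 A1 CF 96 F1 AF 95 9A 3E

U+25AD: 3-byte form → E2 96 AD.
U+B4BBF: 4-byte form → F2 B4 AE BF.
U+3061: 3-byte form → E3 81 A1.
U+03D6: 2-byte form → CF 96.
U+6F55A: 4-byte form → F1 AF 95 9A.
U+003E: 1-byte form → 3E.
Concatenated (17 bytes): E2 96 AD F2 B4 AE BF E3 81 A1 CF 96 F1 AF 95 9A 3E.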